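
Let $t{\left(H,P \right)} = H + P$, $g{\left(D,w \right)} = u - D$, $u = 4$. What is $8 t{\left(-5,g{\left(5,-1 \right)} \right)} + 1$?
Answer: $-47$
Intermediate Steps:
$g{\left(D,w \right)} = 4 - D$
$8 t{\left(-5,g{\left(5,-1 \right)} \right)} + 1 = 8 \left(-5 + \left(4 - 5\right)\right) + 1 = 8 \left(-5 - 1\right) + 1 = 8 \left(-6\right) + 1 = -48 + 1 = -47$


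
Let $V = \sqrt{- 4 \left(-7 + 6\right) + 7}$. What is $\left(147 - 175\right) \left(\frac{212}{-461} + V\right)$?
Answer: $\frac{5936}{461} - 28 \sqrt{11} \approx -79.989$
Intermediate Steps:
$V = \sqrt{11}$ ($V = \sqrt{\left(-4\right) \left(-1\right) + 7} = \sqrt{4 + 7} = \sqrt{11} \approx 3.3166$)
$\left(147 - 175\right) \left(\frac{212}{-461} + V\right) = \left(147 - 175\right) \left(\frac{212}{-461} + \sqrt{11}\right) = \left(147 - 175\right) \left(212 \left(- \frac{1}{461}\right) + \sqrt{11}\right) = - 28 \left(- \frac{212}{461} + \sqrt{11}\right) = \frac{5936}{461} - 28 \sqrt{11}$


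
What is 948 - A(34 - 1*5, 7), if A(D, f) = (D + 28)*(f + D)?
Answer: -1104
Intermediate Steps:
A(D, f) = (28 + D)*(D + f)
948 - A(34 - 1*5, 7) = 948 - ((34 - 1*5)² + 28*(34 - 1*5) + 28*7 + (34 - 1*5)*7) = 948 - ((34 - 5)² + 28*(34 - 5) + 196 + (34 - 5)*7) = 948 - (29² + 28*29 + 196 + 29*7) = 948 - (841 + 812 + 196 + 203) = 948 - 1*2052 = 948 - 2052 = -1104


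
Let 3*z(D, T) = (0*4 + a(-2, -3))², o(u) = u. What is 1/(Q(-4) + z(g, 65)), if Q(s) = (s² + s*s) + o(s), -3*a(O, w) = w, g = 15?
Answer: 3/85 ≈ 0.035294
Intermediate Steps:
a(O, w) = -w/3
Q(s) = s + 2*s² (Q(s) = (s² + s*s) + s = (s² + s²) + s = 2*s² + s = s + 2*s²)
z(D, T) = ⅓ (z(D, T) = (0*4 - ⅓*(-3))²/3 = (0 + 1)²/3 = (⅓)*1² = (⅓)*1 = ⅓)
1/(Q(-4) + z(g, 65)) = 1/(-4*(1 + 2*(-4)) + ⅓) = 1/(-4*(1 - 8) + ⅓) = 1/(-4*(-7) + ⅓) = 1/(28 + ⅓) = 1/(85/3) = 3/85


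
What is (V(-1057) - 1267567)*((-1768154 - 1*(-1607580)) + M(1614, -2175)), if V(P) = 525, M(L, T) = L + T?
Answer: 204164812670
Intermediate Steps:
(V(-1057) - 1267567)*((-1768154 - 1*(-1607580)) + M(1614, -2175)) = (525 - 1267567)*((-1768154 - 1*(-1607580)) + (1614 - 2175)) = -1267042*((-1768154 + 1607580) - 561) = -1267042*(-160574 - 561) = -1267042*(-161135) = 204164812670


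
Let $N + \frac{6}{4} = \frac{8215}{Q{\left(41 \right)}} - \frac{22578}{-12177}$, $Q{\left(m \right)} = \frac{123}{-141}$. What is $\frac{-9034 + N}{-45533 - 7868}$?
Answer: $\frac{149783927}{433509318} \approx 0.34551$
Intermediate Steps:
$Q{\left(m \right)} = - \frac{41}{47}$ ($Q{\left(m \right)} = 123 \left(- \frac{1}{141}\right) = - \frac{41}{47}$)
$N = - \frac{76445915}{8118}$ ($N = - \frac{3}{2} + \left(\frac{8215}{- \frac{41}{47}} - \frac{22578}{-12177}\right) = - \frac{3}{2} + \left(8215 \left(- \frac{47}{41}\right) - - \frac{7526}{4059}\right) = - \frac{3}{2} + \left(- \frac{386105}{41} + \frac{7526}{4059}\right) = - \frac{3}{2} - \frac{38216869}{4059} = - \frac{76445915}{8118} \approx -9416.8$)
$\frac{-9034 + N}{-45533 - 7868} = \frac{-9034 - \frac{76445915}{8118}}{-45533 - 7868} = - \frac{149783927}{8118 \left(-53401\right)} = \left(- \frac{149783927}{8118}\right) \left(- \frac{1}{53401}\right) = \frac{149783927}{433509318}$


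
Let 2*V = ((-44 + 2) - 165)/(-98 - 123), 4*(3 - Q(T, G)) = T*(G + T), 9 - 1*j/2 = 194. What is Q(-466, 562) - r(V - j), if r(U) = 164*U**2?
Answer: -1098789896102/48841 ≈ -2.2497e+7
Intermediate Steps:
j = -370 (j = 18 - 2*194 = 18 - 388 = -370)
Q(T, G) = 3 - T*(G + T)/4
V = 207/442 (V = (((-44 + 2) - 165)/(-98 - 123))/2 = ((-42 - 165)/(-221))/2 = (-207*(-1/221))/2 = (1/2)*(207/221) = 207/442 ≈ 0.46833)
Q(-466, 562) - r(V - j) = (3 - 1/4*(-466)**2 - 1/4*562*(-466)) - 164*(207/442 - 1*(-370))**2 = (3 - 1/4*217156 + 65473) - 164*(207/442 + 370)**2 = (3 - 54289 + 65473) - 164*(163747/442)**2 = 11187 - 164*26813080009/195364 = 11187 - 1*1099336280369/48841 = 11187 - 1099336280369/48841 = -1098789896102/48841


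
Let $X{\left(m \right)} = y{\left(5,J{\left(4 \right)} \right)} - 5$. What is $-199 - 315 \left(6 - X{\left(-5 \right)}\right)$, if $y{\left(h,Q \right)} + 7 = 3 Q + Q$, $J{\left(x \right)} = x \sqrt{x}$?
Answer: $4211$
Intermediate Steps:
$J{\left(x \right)} = x^{\frac{3}{2}}$
$y{\left(h,Q \right)} = -7 + 4 Q$ ($y{\left(h,Q \right)} = -7 + \left(3 Q + Q\right) = -7 + 4 Q$)
$X{\left(m \right)} = 20$ ($X{\left(m \right)} = \left(-7 + 4 \cdot 4^{\frac{3}{2}}\right) - 5 = \left(-7 + 4 \cdot 8\right) - 5 = \left(-7 + 32\right) - 5 = 25 - 5 = 20$)
$-199 - 315 \left(6 - X{\left(-5 \right)}\right) = -199 - 315 \left(6 - 20\right) = -199 - -4410 = -199 + 4410 = 4211$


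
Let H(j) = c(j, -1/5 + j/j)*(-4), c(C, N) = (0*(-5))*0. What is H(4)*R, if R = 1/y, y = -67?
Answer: 0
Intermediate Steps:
c(C, N) = 0 (c(C, N) = 0*0 = 0)
H(j) = 0 (H(j) = 0*(-4) = 0)
R = -1/67 (R = 1/(-67) = -1/67 ≈ -0.014925)
H(4)*R = 0*(-1/67) = 0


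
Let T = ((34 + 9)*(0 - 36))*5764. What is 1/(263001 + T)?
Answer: -1/8659671 ≈ -1.1548e-7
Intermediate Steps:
T = -8922672 (T = (43*(-36))*5764 = -1548*5764 = -8922672)
1/(263001 + T) = 1/(263001 - 8922672) = 1/(-8659671) = -1/8659671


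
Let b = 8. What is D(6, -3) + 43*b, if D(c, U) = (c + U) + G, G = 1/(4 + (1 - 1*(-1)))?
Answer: 2083/6 ≈ 347.17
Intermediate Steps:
G = 1/6 (G = 1/(4 + (1 + 1)) = 1/(4 + 2) = 1/6 ≈ 0.16667)
D(c, U) = 1/6 + U + c (D(c, U) = (c + U) + 1/6 = (U + c) + 1/6 = 1/6 + U + c)
D(6, -3) + 43*b = (1/6 - 3 + 6) + 43*8 = 19/6 + 344 = 2083/6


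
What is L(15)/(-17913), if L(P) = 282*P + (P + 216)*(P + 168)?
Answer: -15501/5971 ≈ -2.5960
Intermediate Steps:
L(P) = 282*P + (168 + P)*(216 + P) (L(P) = 282*P + (216 + P)*(168 + P) = 282*P + (168 + P)*(216 + P))
L(15)/(-17913) = (36288 + 15**2 + 666*15)/(-17913) = (36288 + 225 + 9990)*(-1/17913) = 46503*(-1/17913) = -15501/5971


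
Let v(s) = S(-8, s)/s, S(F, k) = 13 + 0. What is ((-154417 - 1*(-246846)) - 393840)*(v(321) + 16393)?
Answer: -1586074716226/321 ≈ -4.9410e+9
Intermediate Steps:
S(F, k) = 13
v(s) = 13/s
((-154417 - 1*(-246846)) - 393840)*(v(321) + 16393) = ((-154417 - 1*(-246846)) - 393840)*(13/321 + 16393) = ((-154417 + 246846) - 393840)*(13*(1/321) + 16393) = (92429 - 393840)*(13/321 + 16393) = -301411*5262166/321 = -1586074716226/321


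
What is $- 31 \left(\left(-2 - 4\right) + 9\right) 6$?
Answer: $-558$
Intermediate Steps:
$- 31 \left(\left(-2 - 4\right) + 9\right) 6 = - 31 \left(-6 + 9\right) 6 = \left(-31\right) 3 \cdot 6 = \left(-93\right) 6 = -558$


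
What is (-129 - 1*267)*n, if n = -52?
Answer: 20592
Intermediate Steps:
(-129 - 1*267)*n = (-129 - 1*267)*(-52) = (-129 - 267)*(-52) = -396*(-52) = 20592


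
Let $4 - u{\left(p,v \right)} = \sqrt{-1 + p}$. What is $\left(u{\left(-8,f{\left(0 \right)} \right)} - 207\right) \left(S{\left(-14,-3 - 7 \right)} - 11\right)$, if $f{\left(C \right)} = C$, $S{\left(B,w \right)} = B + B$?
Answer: $7917 + 117 i \approx 7917.0 + 117.0 i$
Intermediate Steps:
$S{\left(B,w \right)} = 2 B$
$u{\left(p,v \right)} = 4 - \sqrt{-1 + p}$
$\left(u{\left(-8,f{\left(0 \right)} \right)} - 207\right) \left(S{\left(-14,-3 - 7 \right)} - 11\right) = \left(\left(4 - \sqrt{-1 - 8}\right) - 207\right) \left(2 \left(-14\right) - 11\right) = \left(\left(4 - \sqrt{-9}\right) - 207\right) \left(-28 - 11\right) = \left(\left(4 - 3 i\right) - 207\right) \left(-39\right) = \left(-203 - 3 i\right) \left(-39\right) = 7917 + 117 i$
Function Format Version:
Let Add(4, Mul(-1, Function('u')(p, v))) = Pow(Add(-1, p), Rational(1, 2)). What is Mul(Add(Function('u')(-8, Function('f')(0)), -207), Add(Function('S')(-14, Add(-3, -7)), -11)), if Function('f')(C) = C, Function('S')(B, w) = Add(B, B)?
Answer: Add(7917, Mul(117, I)) ≈ Add(7917.0, Mul(117.00, I))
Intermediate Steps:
Function('S')(B, w) = Mul(2, B)
Function('u')(p, v) = Add(4, Mul(-1, Pow(Add(-1, p), Rational(1, 2))))
Mul(Add(Function('u')(-8, Function('f')(0)), -207), Add(Function('S')(-14, Add(-3, -7)), -11)) = Mul(Add(Add(4, Mul(-1, Pow(Add(-1, -8), Rational(1, 2)))), -207), Add(Mul(2, -14), -11)) = Mul(Add(Add(4, Mul(-1, Pow(-9, Rational(1, 2)))), -207), Add(-28, -11)) = Mul(Add(Add(4, Mul(-1, Mul(3, I))), -207), -39) = Mul(Add(Add(4, Mul(-3, I)), -207), -39) = Mul(Add(-203, Mul(-3, I)), -39) = Add(7917, Mul(117, I))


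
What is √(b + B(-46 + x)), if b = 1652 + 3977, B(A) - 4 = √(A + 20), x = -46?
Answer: √(5633 + 6*I*√2) ≈ 75.053 + 0.0565*I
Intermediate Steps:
B(A) = 4 + √(20 + A) (B(A) = 4 + √(A + 20) = 4 + √(20 + A))
b = 5629
√(b + B(-46 + x)) = √(5629 + (4 + √(20 + (-46 - 46)))) = √(5629 + (4 + √(20 - 92))) = √(5629 + (4 + √(-72))) = √(5629 + (4 + 6*I*√2)) = √(5633 + 6*I*√2)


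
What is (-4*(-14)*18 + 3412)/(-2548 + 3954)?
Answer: 2210/703 ≈ 3.1437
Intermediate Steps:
(-4*(-14)*18 + 3412)/(-2548 + 3954) = (56*18 + 3412)/1406 = (1008 + 3412)*(1/1406) = 4420*(1/1406) = 2210/703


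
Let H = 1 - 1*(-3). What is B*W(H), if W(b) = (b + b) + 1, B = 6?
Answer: 54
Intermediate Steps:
H = 4 (H = 1 + 3 = 4)
W(b) = 1 + 2*b (W(b) = 2*b + 1 = 1 + 2*b)
B*W(H) = 6*(1 + 2*4) = 6*(1 + 8) = 6*9 = 54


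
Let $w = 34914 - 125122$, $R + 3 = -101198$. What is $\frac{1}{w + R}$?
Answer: $- \frac{1}{191409} \approx -5.2244 \cdot 10^{-6}$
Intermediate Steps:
$R = -101201$ ($R = -3 - 101198 = -101201$)
$w = -90208$ ($w = 34914 - 125122 = -90208$)
$\frac{1}{w + R} = \frac{1}{-90208 - 101201} = \frac{1}{-191409} = - \frac{1}{191409}$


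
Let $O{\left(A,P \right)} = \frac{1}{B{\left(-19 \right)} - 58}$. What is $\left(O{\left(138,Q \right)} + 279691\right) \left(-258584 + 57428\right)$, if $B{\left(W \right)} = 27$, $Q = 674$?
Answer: $- \frac{1744107005520}{31} \approx -5.6262 \cdot 10^{10}$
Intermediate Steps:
$O{\left(A,P \right)} = - \frac{1}{31}$ ($O{\left(A,P \right)} = \frac{1}{27 - 58} = \frac{1}{-31} = - \frac{1}{31}$)
$\left(O{\left(138,Q \right)} + 279691\right) \left(-258584 + 57428\right) = \left(- \frac{1}{31} + 279691\right) \left(-258584 + 57428\right) = \frac{8670420}{31} \left(-201156\right) = - \frac{1744107005520}{31}$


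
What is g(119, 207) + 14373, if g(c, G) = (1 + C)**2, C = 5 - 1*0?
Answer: 14409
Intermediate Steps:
C = 5 (C = 5 + 0 = 5)
g(c, G) = 36 (g(c, G) = (1 + 5)**2 = 6**2 = 36)
g(119, 207) + 14373 = 36 + 14373 = 14409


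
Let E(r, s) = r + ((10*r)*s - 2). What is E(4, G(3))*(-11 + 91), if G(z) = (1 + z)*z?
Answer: 38560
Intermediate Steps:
G(z) = z*(1 + z)
E(r, s) = -2 + r + 10*r*s (E(r, s) = r + (10*r*s - 2) = r + (-2 + 10*r*s) = -2 + r + 10*r*s)
E(4, G(3))*(-11 + 91) = (-2 + 4 + 10*4*(3*(1 + 3)))*(-11 + 91) = (-2 + 4 + 10*4*(3*4))*80 = (-2 + 4 + 10*4*12)*80 = (-2 + 4 + 480)*80 = 482*80 = 38560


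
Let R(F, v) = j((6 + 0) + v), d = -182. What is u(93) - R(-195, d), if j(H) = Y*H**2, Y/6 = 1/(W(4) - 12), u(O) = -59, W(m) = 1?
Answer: 16837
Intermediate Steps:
Y = -6/11 (Y = 6/(1 - 12) = 6/(-11) = 6*(-1/11) = -6/11 ≈ -0.54545)
j(H) = -6*H**2/11
R(F, v) = -6*(6 + v)**2/11 (R(F, v) = -6*((6 + 0) + v)**2/11 = -6*(6 + v)**2/11)
u(93) - R(-195, d) = -59 - (-6)*(6 - 182)**2/11 = -59 - (-6)*(-176)**2/11 = -59 - (-6)*30976/11 = -59 - 1*(-16896) = -59 + 16896 = 16837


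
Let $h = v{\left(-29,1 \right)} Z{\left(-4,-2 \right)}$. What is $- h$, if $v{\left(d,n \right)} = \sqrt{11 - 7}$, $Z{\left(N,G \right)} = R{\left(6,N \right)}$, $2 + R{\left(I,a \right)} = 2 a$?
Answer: $20$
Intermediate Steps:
$R{\left(I,a \right)} = -2 + 2 a$
$Z{\left(N,G \right)} = -2 + 2 N$
$v{\left(d,n \right)} = 2$ ($v{\left(d,n \right)} = \sqrt{4} = 2$)
$h = -20$ ($h = 2 \left(-2 + 2 \left(-4\right)\right) = 2 \left(-2 - 8\right) = 2 \left(-10\right) = -20$)
$- h = \left(-1\right) \left(-20\right) = 20$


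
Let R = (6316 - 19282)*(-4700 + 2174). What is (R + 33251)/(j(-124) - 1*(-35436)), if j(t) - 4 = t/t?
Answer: 32785367/35441 ≈ 925.07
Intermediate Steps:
R = 32752116 (R = -12966*(-2526) = 32752116)
j(t) = 5 (j(t) = 4 + t/t = 4 + 1 = 5)
(R + 33251)/(j(-124) - 1*(-35436)) = (32752116 + 33251)/(5 - 1*(-35436)) = 32785367/(5 + 35436) = 32785367/35441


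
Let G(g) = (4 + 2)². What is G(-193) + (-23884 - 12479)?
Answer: -36327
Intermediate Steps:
G(g) = 36 (G(g) = 6² = 36)
G(-193) + (-23884 - 12479) = 36 + (-23884 - 12479) = 36 - 36363 = -36327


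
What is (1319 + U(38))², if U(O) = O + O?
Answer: 1946025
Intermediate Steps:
U(O) = 2*O
(1319 + U(38))² = (1319 + 2*38)² = (1319 + 76)² = 1395² = 1946025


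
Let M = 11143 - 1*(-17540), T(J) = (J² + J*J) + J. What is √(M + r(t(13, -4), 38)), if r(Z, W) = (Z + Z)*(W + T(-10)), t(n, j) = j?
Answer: √26859 ≈ 163.89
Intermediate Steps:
T(J) = J + 2*J² (T(J) = (J² + J²) + J = 2*J² + J = J + 2*J²)
M = 28683 (M = 11143 + 17540 = 28683)
r(Z, W) = 2*Z*(190 + W) (r(Z, W) = (Z + Z)*(W - 10*(1 + 2*(-10))) = (2*Z)*(W - 10*(1 - 20)) = (2*Z)*(W - 10*(-19)) = (2*Z)*(W + 190) = (2*Z)*(190 + W) = 2*Z*(190 + W))
√(M + r(t(13, -4), 38)) = √(28683 + 2*(-4)*(190 + 38)) = √(28683 + 2*(-4)*228) = √(28683 - 1824) = √26859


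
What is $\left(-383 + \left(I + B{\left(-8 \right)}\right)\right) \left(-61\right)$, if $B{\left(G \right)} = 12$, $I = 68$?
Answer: $18483$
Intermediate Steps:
$\left(-383 + \left(I + B{\left(-8 \right)}\right)\right) \left(-61\right) = \left(-383 + \left(68 + 12\right)\right) \left(-61\right) = \left(-383 + 80\right) \left(-61\right) = \left(-303\right) \left(-61\right) = 18483$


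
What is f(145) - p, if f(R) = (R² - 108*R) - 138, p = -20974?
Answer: 26201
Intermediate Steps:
f(R) = -138 + R² - 108*R
f(145) - p = (-138 + 145² - 108*145) - 1*(-20974) = (-138 + 21025 - 15660) + 20974 = 5227 + 20974 = 26201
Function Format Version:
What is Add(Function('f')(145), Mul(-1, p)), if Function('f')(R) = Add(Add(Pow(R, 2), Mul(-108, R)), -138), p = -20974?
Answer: 26201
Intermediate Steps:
Function('f')(R) = Add(-138, Pow(R, 2), Mul(-108, R))
Add(Function('f')(145), Mul(-1, p)) = Add(Add(-138, Pow(145, 2), Mul(-108, 145)), Mul(-1, -20974)) = Add(Add(-138, 21025, -15660), 20974) = Add(5227, 20974) = 26201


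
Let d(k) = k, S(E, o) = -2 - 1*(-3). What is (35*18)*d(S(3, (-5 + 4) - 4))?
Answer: 630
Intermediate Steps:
S(E, o) = 1 (S(E, o) = -2 + 3 = 1)
(35*18)*d(S(3, (-5 + 4) - 4)) = (35*18)*1 = 630*1 = 630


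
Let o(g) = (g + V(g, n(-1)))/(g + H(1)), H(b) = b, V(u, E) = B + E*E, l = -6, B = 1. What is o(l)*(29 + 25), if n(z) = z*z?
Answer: 216/5 ≈ 43.200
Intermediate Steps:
n(z) = z²
V(u, E) = 1 + E² (V(u, E) = 1 + E*E = 1 + E²)
o(g) = (2 + g)/(1 + g) (o(g) = (g + (1 + ((-1)²)²))/(g + 1) = (g + (1 + 1²))/(1 + g) = (g + (1 + 1))/(1 + g) = (g + 2)/(1 + g) = (2 + g)/(1 + g))
o(l)*(29 + 25) = ((2 - 6)/(1 - 6))*(29 + 25) = (-4/(-5))*54 = -⅕*(-4)*54 = (⅘)*54 = 216/5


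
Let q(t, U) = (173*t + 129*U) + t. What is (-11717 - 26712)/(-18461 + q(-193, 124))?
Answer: 38429/36047 ≈ 1.0661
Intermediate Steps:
q(t, U) = 129*U + 174*t (q(t, U) = (129*U + 173*t) + t = 129*U + 174*t)
(-11717 - 26712)/(-18461 + q(-193, 124)) = (-11717 - 26712)/(-18461 + (129*124 + 174*(-193))) = -38429/(-18461 + (15996 - 33582)) = -38429/(-18461 - 17586) = -38429/(-36047) = -38429*(-1/36047) = 38429/36047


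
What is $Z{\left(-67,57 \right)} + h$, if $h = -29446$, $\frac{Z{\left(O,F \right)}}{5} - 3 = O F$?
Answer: $-48526$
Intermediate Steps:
$Z{\left(O,F \right)} = 15 + 5 F O$ ($Z{\left(O,F \right)} = 15 + 5 O F = 15 + 5 F O$)
$Z{\left(-67,57 \right)} + h = \left(15 + 5 \cdot 57 \left(-67\right)\right) - 29446 = \left(15 - 19095\right) - 29446 = -19080 - 29446 = -48526$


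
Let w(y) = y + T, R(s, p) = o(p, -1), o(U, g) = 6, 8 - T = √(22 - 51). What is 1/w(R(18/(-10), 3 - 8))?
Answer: 14/225 + I*√29/225 ≈ 0.062222 + 0.023934*I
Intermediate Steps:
T = 8 - I*√29 (T = 8 - √(22 - 51) = 8 - √(-29) = 8 - I*√29 ≈ 8.0 - 5.3852*I)
R(s, p) = 6
w(y) = 8 + y - I*√29 (w(y) = y + (8 - I*√29) = 8 + y - I*√29)
1/w(R(18/(-10), 3 - 8)) = 1/(8 + 6 - I*√29) = 1/(14 - I*√29)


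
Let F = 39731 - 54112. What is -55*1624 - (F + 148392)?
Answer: -223331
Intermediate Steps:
F = -14381
-55*1624 - (F + 148392) = -55*1624 - (-14381 + 148392) = -89320 - 1*134011 = -89320 - 134011 = -223331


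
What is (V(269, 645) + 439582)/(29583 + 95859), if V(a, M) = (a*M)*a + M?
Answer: 23556536/62721 ≈ 375.58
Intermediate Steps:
V(a, M) = M + M*a**2 (V(a, M) = (M*a)*a + M = M*a**2 + M = M + M*a**2)
(V(269, 645) + 439582)/(29583 + 95859) = (645*(1 + 269**2) + 439582)/(29583 + 95859) = (645*(1 + 72361) + 439582)/125442 = (645*72362 + 439582)*(1/125442) = (46673490 + 439582)*(1/125442) = 47113072*(1/125442) = 23556536/62721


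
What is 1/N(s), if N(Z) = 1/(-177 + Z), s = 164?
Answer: -13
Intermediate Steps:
1/N(s) = 1/(1/(-177 + 164)) = 1/(1/(-13)) = 1/(-1/13) = -13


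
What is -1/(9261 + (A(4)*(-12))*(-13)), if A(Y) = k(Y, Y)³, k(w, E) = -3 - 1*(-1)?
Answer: -1/8013 ≈ -0.00012480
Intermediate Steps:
k(w, E) = -2 (k(w, E) = -3 + 1 = -2)
A(Y) = -8 (A(Y) = (-2)³ = -8)
-1/(9261 + (A(4)*(-12))*(-13)) = -1/(9261 - 8*(-12)*(-13)) = -1/(9261 + 96*(-13)) = -1/(9261 - 1248) = -1/8013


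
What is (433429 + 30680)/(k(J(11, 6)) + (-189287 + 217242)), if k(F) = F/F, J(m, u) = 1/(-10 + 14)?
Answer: 464109/27956 ≈ 16.601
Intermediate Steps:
J(m, u) = ¼ (J(m, u) = 1/4 = ¼)
k(F) = 1
(433429 + 30680)/(k(J(11, 6)) + (-189287 + 217242)) = (433429 + 30680)/(1 + (-189287 + 217242)) = 464109/(1 + 27955) = 464109/27956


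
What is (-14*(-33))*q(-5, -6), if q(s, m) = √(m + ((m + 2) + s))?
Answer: 462*I*√15 ≈ 1789.3*I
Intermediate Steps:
q(s, m) = √(2 + s + 2*m) (q(s, m) = √(m + ((2 + m) + s)) = √(m + (2 + m + s)) = √(2 + s + 2*m))
(-14*(-33))*q(-5, -6) = (-14*(-33))*√(2 - 5 + 2*(-6)) = 462*√(2 - 5 - 12) = 462*√(-15) = 462*(I*√15) = 462*I*√15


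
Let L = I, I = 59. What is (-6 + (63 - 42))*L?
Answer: 885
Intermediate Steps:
L = 59
(-6 + (63 - 42))*L = (-6 + (63 - 42))*59 = (-6 + 21)*59 = 15*59 = 885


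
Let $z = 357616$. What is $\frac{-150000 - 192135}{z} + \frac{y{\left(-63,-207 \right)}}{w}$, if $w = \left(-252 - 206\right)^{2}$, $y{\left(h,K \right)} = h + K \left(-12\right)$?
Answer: $- \frac{17725454451}{18753740656} \approx -0.94517$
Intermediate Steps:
$y{\left(h,K \right)} = h - 12 K$
$w = 209764$ ($w = \left(-458\right)^{2} = 209764$)
$\frac{-150000 - 192135}{z} + \frac{y{\left(-63,-207 \right)}}{w} = \frac{-150000 - 192135}{357616} + \frac{-63 - -2484}{209764} = \left(-150000 - 192135\right) \frac{1}{357616} + \left(-63 + 2484\right) \frac{1}{209764} = \left(-342135\right) \frac{1}{357616} + 2421 \cdot \frac{1}{209764} = - \frac{342135}{357616} + \frac{2421}{209764} = - \frac{17725454451}{18753740656}$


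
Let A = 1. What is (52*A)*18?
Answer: 936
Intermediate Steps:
(52*A)*18 = (52*1)*18 = 52*18 = 936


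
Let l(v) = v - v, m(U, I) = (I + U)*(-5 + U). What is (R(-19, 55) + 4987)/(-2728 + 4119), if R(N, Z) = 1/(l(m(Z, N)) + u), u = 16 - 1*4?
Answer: 59845/16692 ≈ 3.5853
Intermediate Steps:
m(U, I) = (-5 + U)*(I + U)
l(v) = 0
u = 12 (u = 16 - 4 = 12)
R(N, Z) = 1/12 (R(N, Z) = 1/(0 + 12) = 1/12)
(R(-19, 55) + 4987)/(-2728 + 4119) = (1/12 + 4987)/(-2728 + 4119) = (59845/12)/1391 = (59845/12)*(1/1391) = 59845/16692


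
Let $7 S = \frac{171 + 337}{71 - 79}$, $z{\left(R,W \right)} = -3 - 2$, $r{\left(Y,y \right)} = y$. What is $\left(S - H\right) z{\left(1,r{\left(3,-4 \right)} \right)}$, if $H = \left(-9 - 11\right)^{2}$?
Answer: $\frac{28635}{14} \approx 2045.4$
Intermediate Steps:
$H = 400$ ($H = \left(-20\right)^{2} = 400$)
$z{\left(R,W \right)} = -5$ ($z{\left(R,W \right)} = -3 - 2 = -5$)
$S = - \frac{127}{14}$ ($S = \frac{\left(171 + 337\right) \frac{1}{71 - 79}}{7} = \frac{508 \frac{1}{-8}}{7} = \frac{508 \left(- \frac{1}{8}\right)}{7} = \frac{1}{7} \left(- \frac{127}{2}\right) = - \frac{127}{14} \approx -9.0714$)
$\left(S - H\right) z{\left(1,r{\left(3,-4 \right)} \right)} = \left(- \frac{127}{14} - 400\right) \left(-5\right) = \left(- \frac{5727}{14}\right) \left(-5\right) = \frac{28635}{14}$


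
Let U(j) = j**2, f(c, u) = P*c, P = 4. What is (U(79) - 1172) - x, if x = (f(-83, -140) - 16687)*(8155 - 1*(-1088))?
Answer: 157311686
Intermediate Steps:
f(c, u) = 4*c
x = -157306617 (x = (4*(-83) - 16687)*(8155 - 1*(-1088)) = (-332 - 16687)*(8155 + 1088) = -17019*9243 = -157306617)
(U(79) - 1172) - x = (79**2 - 1172) - 1*(-157306617) = (6241 - 1172) + 157306617 = 5069 + 157306617 = 157311686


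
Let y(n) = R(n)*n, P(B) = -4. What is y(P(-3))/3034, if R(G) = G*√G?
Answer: 16*I/1517 ≈ 0.010547*I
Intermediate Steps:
R(G) = G^(3/2)
y(n) = n^(5/2) (y(n) = n^(3/2)*n = n^(5/2))
y(P(-3))/3034 = (-4)^(5/2)/3034 = (32*I)/3034 = 16*I/1517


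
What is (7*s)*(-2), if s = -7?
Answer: 98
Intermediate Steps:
(7*s)*(-2) = (7*(-7))*(-2) = -49*(-2) = 98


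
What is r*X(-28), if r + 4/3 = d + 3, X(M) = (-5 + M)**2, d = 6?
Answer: 8349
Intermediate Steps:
r = 23/3 (r = -4/3 + (6 + 3) = -4/3 + 9 = 23/3 ≈ 7.6667)
r*X(-28) = 23*(-5 - 28)**2/3 = (23/3)*(-33)**2 = (23/3)*1089 = 8349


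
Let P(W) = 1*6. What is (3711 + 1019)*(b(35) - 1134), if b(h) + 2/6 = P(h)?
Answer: -16011050/3 ≈ -5.3370e+6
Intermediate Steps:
P(W) = 6
b(h) = 17/3 (b(h) = -⅓ + 6 = 17/3)
(3711 + 1019)*(b(35) - 1134) = (3711 + 1019)*(17/3 - 1134) = 4730*(-3385/3) = -16011050/3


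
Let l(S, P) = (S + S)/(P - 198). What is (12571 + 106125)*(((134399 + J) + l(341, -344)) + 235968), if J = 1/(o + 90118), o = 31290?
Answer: 667151105208053/15176 ≈ 4.3961e+10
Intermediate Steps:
l(S, P) = 2*S/(-198 + P) (l(S, P) = (2*S)/(-198 + P) = 2*S/(-198 + P))
J = 1/121408 (J = 1/(31290 + 90118) = 1/121408 ≈ 8.2367e-6)
(12571 + 106125)*(((134399 + J) + l(341, -344)) + 235968) = (12571 + 106125)*(((134399 + 1/121408) + 2*341/(-198 - 344)) + 235968) = 118696*((16317113793/121408 + 2*341/(-542)) + 235968) = 118696*((16317113793/121408 + 2*341*(-1/542)) + 235968) = 118696*((16317113793/121408 - 341/271) + 235968) = 118696*(16316961025/121408 + 235968) = 118696*(44965363969/121408) = 667151105208053/15176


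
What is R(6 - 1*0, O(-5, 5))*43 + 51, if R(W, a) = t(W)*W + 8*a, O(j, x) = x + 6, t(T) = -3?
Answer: 3061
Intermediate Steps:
O(j, x) = 6 + x
R(W, a) = -3*W + 8*a
R(6 - 1*0, O(-5, 5))*43 + 51 = (-3*(6 - 1*0) + 8*(6 + 5))*43 + 51 = (-3*(6 + 0) + 8*11)*43 + 51 = (-3*6 + 88)*43 + 51 = (-18 + 88)*43 + 51 = 70*43 + 51 = 3010 + 51 = 3061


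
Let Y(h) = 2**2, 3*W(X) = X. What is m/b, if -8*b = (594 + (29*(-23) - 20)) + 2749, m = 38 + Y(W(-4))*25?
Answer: -69/166 ≈ -0.41566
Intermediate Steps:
W(X) = X/3
Y(h) = 4
m = 138 (m = 38 + 4*25 = 38 + 100 = 138)
b = -332 (b = -((594 + (29*(-23) - 20)) + 2749)/8 = -((594 + (-667 - 20)) + 2749)/8 = -((594 - 687) + 2749)/8 = -(-93 + 2749)/8 = -1/8*2656 = -332)
m/b = 138/(-332) = 138*(-1/332) = -69/166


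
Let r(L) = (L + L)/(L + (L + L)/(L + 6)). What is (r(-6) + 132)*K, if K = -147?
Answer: -19404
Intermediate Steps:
r(L) = 2*L/(L + 2*L/(6 + L)) (r(L) = (2*L)/(L + (2*L)/(6 + L)) = (2*L)/(L + 2*L/(6 + L)) = 2*L/(L + 2*L/(6 + L)))
(r(-6) + 132)*K = (2*(6 - 6)/(8 - 6) + 132)*(-147) = (2*0/2 + 132)*(-147) = (2*(½)*0 + 132)*(-147) = (0 + 132)*(-147) = 132*(-147) = -19404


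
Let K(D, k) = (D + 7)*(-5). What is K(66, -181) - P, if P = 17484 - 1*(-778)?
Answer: -18627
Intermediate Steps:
K(D, k) = -35 - 5*D (K(D, k) = (7 + D)*(-5) = -35 - 5*D)
P = 18262 (P = 17484 + 778 = 18262)
K(66, -181) - P = (-35 - 5*66) - 1*18262 = (-35 - 330) - 18262 = -365 - 18262 = -18627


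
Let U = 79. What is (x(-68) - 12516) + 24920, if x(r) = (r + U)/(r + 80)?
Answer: 148859/12 ≈ 12405.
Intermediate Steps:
x(r) = (79 + r)/(80 + r) (x(r) = (r + 79)/(r + 80) = (79 + r)/(80 + r))
(x(-68) - 12516) + 24920 = ((79 - 68)/(80 - 68) - 12516) + 24920 = (11/12 - 12516) + 24920 = -150181/12 + 24920 = 148859/12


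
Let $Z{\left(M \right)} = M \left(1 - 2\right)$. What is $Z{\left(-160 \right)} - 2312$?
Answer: $-2152$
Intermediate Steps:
$Z{\left(M \right)} = - M$ ($Z{\left(M \right)} = M \left(-1\right) = - M$)
$Z{\left(-160 \right)} - 2312 = \left(-1\right) \left(-160\right) - 2312 = 160 - 2312 = -2152$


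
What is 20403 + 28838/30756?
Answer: 313771753/15378 ≈ 20404.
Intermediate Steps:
20403 + 28838/30756 = 20403 + 28838*(1/30756) = 20403 + 14419/15378 = 313771753/15378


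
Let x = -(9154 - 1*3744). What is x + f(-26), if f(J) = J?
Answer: -5436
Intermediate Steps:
x = -5410 (x = -(9154 - 3744) = -1*5410 = -5410)
x + f(-26) = -5410 - 26 = -5436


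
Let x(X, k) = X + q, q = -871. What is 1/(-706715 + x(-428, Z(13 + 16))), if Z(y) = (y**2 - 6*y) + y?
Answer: -1/708014 ≈ -1.4124e-6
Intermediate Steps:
Z(y) = y**2 - 5*y
x(X, k) = -871 + X (x(X, k) = X - 871 = -871 + X)
1/(-706715 + x(-428, Z(13 + 16))) = 1/(-706715 + (-871 - 428)) = 1/(-706715 - 1299) = 1/(-708014) = -1/708014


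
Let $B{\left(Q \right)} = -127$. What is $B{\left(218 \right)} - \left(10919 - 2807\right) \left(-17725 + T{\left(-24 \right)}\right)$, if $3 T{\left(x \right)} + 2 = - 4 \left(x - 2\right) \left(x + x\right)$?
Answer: $157288849$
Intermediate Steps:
$T{\left(x \right)} = - \frac{2}{3} + \frac{2 x \left(8 - 4 x\right)}{3}$ ($T{\left(x \right)} = - \frac{2}{3} + \frac{- 4 \left(x - 2\right) \left(x + x\right)}{3} = - \frac{2}{3} + \frac{- 4 \left(-2 + x\right) 2 x}{3} = - \frac{2}{3} + \frac{\left(8 - 4 x\right) 2 x}{3} = - \frac{2}{3} + \frac{2 x \left(8 - 4 x\right)}{3}$)
$B{\left(218 \right)} - \left(10919 - 2807\right) \left(-17725 + T{\left(-24 \right)}\right) = -127 - \left(10919 - 2807\right) \left(-17725 - \left(\frac{386}{3} + 1536\right)\right) = -127 - 8112 \left(-17725 - \frac{4994}{3}\right) = -127 - 8112 \left(- \frac{58169}{3}\right) = -127 - -157288976 = -127 + 157288976 = 157288849$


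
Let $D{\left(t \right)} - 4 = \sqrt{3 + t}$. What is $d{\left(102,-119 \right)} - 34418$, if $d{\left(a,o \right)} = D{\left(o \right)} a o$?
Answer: $-82970 - 24276 i \sqrt{29} \approx -82970.0 - 1.3073 \cdot 10^{5} i$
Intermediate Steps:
$D{\left(t \right)} = 4 + \sqrt{3 + t}$
$d{\left(a,o \right)} = a o \left(4 + \sqrt{3 + o}\right)$ ($d{\left(a,o \right)} = \left(4 + \sqrt{3 + o}\right) a o = a \left(4 + \sqrt{3 + o}\right) o = a o \left(4 + \sqrt{3 + o}\right)$)
$d{\left(102,-119 \right)} - 34418 = 102 \left(-119\right) \left(4 + \sqrt{3 - 119}\right) - 34418 = 102 \left(-119\right) \left(4 + \sqrt{-116}\right) - 34418 = 102 \left(-119\right) \left(4 + 2 i \sqrt{29}\right) - 34418 = \left(-48552 - 24276 i \sqrt{29}\right) - 34418 = -82970 - 24276 i \sqrt{29}$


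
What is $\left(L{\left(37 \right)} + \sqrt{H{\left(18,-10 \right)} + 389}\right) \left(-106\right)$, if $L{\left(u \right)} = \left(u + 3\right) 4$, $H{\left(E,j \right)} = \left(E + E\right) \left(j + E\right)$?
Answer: $-16960 - 106 \sqrt{677} \approx -19718.0$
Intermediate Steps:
$H{\left(E,j \right)} = 2 E \left(E + j\right)$
$L{\left(u \right)} = 12 + 4 u$ ($L{\left(u \right)} = \left(3 + u\right) 4 = 12 + 4 u$)
$\left(L{\left(37 \right)} + \sqrt{H{\left(18,-10 \right)} + 389}\right) \left(-106\right) = \left(\left(12 + 4 \cdot 37\right) + \sqrt{2 \cdot 18 \left(18 - 10\right) + 389}\right) \left(-106\right) = \left(\left(12 + 148\right) + \sqrt{2 \cdot 18 \cdot 8 + 389}\right) \left(-106\right) = \left(160 + \sqrt{288 + 389}\right) \left(-106\right) = \left(160 + \sqrt{677}\right) \left(-106\right) = -16960 - 106 \sqrt{677}$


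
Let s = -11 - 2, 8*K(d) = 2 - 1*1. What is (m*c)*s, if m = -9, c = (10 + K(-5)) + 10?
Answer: 18837/8 ≈ 2354.6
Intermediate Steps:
K(d) = 1/8 (K(d) = (2 - 1*1)/8 = (2 - 1)/8 = (1/8)*1 = 1/8)
c = 161/8 (c = (10 + 1/8) + 10 = 81/8 + 10 = 161/8 ≈ 20.125)
s = -13
(m*c)*s = -9*161/8*(-13) = -1449/8*(-13) = 18837/8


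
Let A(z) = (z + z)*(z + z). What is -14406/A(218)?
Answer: -7203/95048 ≈ -0.075783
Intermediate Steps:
A(z) = 4*z² (A(z) = (2*z)*(2*z) = 4*z²)
-14406/A(218) = -14406/(4*218²) = -14406/(4*47524) = -14406/190096 = -14406*1/190096 = -7203/95048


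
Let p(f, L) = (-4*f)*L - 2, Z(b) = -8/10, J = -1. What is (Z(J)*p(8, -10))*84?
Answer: -106848/5 ≈ -21370.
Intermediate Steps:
Z(b) = -⅘ (Z(b) = -8*⅒ = -⅘)
p(f, L) = -2 - 4*L*f (p(f, L) = -4*L*f - 2 = -2 - 4*L*f)
(Z(J)*p(8, -10))*84 = -4*(-2 - 4*(-10)*8)/5*84 = -4*(-2 + 320)/5*84 = -⅘*318*84 = -1272/5*84 = -106848/5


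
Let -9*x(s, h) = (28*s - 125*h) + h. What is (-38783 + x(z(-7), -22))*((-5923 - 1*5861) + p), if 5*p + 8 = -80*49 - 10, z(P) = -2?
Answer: 22108352902/45 ≈ 4.9130e+8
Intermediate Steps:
x(s, h) = -28*s/9 + 124*h/9 (x(s, h) = -((28*s - 125*h) + h)/9 = -((-125*h + 28*s) + h)/9 = -(-124*h + 28*s)/9 = -28*s/9 + 124*h/9)
p = -3938/5 (p = -8/5 + (-80*49 - 10)/5 = -8/5 + (-3920 - 10)/5 = -8/5 + (⅕)*(-3930) = -8/5 - 786 = -3938/5 ≈ -787.60)
(-38783 + x(z(-7), -22))*((-5923 - 1*5861) + p) = (-38783 + (-28/9*(-2) + (124/9)*(-22)))*((-5923 - 1*5861) - 3938/5) = (-38783 + (56/9 - 2728/9))*((-5923 - 5861) - 3938/5) = (-38783 - 2672/9)*(-11784 - 3938/5) = -351719/9*(-62858/5) = 22108352902/45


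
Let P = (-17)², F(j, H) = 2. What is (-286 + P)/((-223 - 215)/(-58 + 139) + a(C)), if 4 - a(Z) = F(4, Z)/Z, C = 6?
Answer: -81/47 ≈ -1.7234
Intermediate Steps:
a(Z) = 4 - 2/Z
P = 289
(-286 + P)/((-223 - 215)/(-58 + 139) + a(C)) = (-286 + 289)/((-223 - 215)/(-58 + 139) + (4 - 2/6)) = 3/(-438/81 + (4 - 2*⅙)) = 3/(-438*1/81 + (4 - ⅓)) = 3/(-146/27 + 11/3) = 3/(-47/27) = 3*(-27/47) = -81/47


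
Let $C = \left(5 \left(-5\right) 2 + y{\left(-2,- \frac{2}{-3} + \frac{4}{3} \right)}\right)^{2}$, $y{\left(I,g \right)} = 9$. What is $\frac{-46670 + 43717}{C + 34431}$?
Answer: $- \frac{2953}{36112} \approx -0.081773$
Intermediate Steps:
$C = 1681$ ($C = \left(5 \left(-5\right) 2 + 9\right)^{2} = \left(\left(-25\right) 2 + 9\right)^{2} = \left(-50 + 9\right)^{2} = \left(-41\right)^{2} = 1681$)
$\frac{-46670 + 43717}{C + 34431} = \frac{-46670 + 43717}{1681 + 34431} = - \frac{2953}{36112}$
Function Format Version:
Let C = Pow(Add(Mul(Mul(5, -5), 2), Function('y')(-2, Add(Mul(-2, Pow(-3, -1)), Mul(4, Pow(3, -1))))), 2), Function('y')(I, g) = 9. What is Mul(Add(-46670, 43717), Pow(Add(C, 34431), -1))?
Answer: Rational(-2953, 36112) ≈ -0.081773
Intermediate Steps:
C = 1681 (C = Pow(Add(Mul(Mul(5, -5), 2), 9), 2) = Pow(Add(Mul(-25, 2), 9), 2) = Pow(Add(-50, 9), 2) = Pow(-41, 2) = 1681)
Mul(Add(-46670, 43717), Pow(Add(C, 34431), -1)) = Mul(Add(-46670, 43717), Pow(Add(1681, 34431), -1)) = Mul(-2953, Pow(36112, -1)) = Mul(-2953, Rational(1, 36112)) = Rational(-2953, 36112)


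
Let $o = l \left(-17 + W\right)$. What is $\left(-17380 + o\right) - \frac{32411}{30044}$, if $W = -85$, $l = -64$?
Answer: $- \frac{326069899}{30044} \approx -10853.0$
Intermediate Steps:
$o = 6528$ ($o = - 64 \left(-17 - 85\right) = \left(-64\right) \left(-102\right) = 6528$)
$\left(-17380 + o\right) - \frac{32411}{30044} = \left(-17380 + 6528\right) - \frac{32411}{30044} = -10852 - \frac{32411}{30044} = - \frac{326069899}{30044}$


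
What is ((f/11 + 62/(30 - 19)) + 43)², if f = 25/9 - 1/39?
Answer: 3958548889/1656369 ≈ 2389.9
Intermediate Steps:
f = 322/117 (f = 25*(⅑) - 1*1/39 = 25/9 - 1/39 = 322/117 ≈ 2.7521)
((f/11 + 62/(30 - 19)) + 43)² = (((322/117)/11 + 62/(30 - 19)) + 43)² = (((322/117)*(1/11) + 62/11) + 43)² = ((322/1287 + 62*(1/11)) + 43)² = ((322/1287 + 62/11) + 43)² = (7576/1287 + 43)² = (62917/1287)² = 3958548889/1656369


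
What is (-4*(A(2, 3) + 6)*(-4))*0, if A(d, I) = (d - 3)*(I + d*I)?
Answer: 0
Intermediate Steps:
A(d, I) = (-3 + d)*(I + I*d)
(-4*(A(2, 3) + 6)*(-4))*0 = (-4*(3*(-3 + 2² - 2*2) + 6)*(-4))*0 = (-4*(3*(-3 + 4 - 4) + 6)*(-4))*0 = (-4*(3*(-3) + 6)*(-4))*0 = (-4*(-9 + 6)*(-4))*0 = (-4*(-3)*(-4))*0 = (12*(-4))*0 = -48*0 = 0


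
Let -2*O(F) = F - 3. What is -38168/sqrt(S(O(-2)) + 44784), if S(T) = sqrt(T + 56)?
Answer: -38168*sqrt(6)/(3*sqrt(29856 + sqrt(26))) ≈ -180.34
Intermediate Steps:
O(F) = 3/2 - F/2 (O(F) = -(F - 3)/2 = -(-3 + F)/2 = 3/2 - F/2)
S(T) = sqrt(56 + T)
-38168/sqrt(S(O(-2)) + 44784) = -38168/sqrt(sqrt(56 + (3/2 - 1/2*(-2))) + 44784) = -38168/sqrt(sqrt(56 + (3/2 + 1)) + 44784) = -38168/sqrt(sqrt(56 + 5/2) + 44784) = -38168/sqrt(sqrt(117/2) + 44784) = -38168/sqrt(3*sqrt(26)/2 + 44784) = -38168/sqrt(44784 + 3*sqrt(26)/2)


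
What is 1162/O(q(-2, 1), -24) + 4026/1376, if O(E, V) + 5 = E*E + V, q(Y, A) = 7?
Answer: 209929/3440 ≈ 61.026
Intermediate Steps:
O(E, V) = -5 + V + E² (O(E, V) = -5 + (E*E + V) = -5 + (E² + V) = -5 + (V + E²) = -5 + V + E²)
1162/O(q(-2, 1), -24) + 4026/1376 = 1162/(-5 - 24 + 7²) + 4026/1376 = 1162/(-5 - 24 + 49) + 4026*(1/1376) = 1162/20 + 2013/688 = 1162*(1/20) + 2013/688 = 581/10 + 2013/688 = 209929/3440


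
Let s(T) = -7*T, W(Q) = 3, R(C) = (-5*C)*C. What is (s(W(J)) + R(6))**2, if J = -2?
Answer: 40401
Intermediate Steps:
R(C) = -5*C**2
(s(W(J)) + R(6))**2 = (-7*3 - 5*6**2)**2 = (-21 - 5*36)**2 = (-21 - 180)**2 = (-201)**2 = 40401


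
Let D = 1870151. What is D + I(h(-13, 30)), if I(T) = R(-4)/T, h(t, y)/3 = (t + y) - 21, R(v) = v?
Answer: 5610454/3 ≈ 1.8702e+6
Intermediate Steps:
h(t, y) = -63 + 3*t + 3*y (h(t, y) = 3*((t + y) - 21) = 3*(-21 + t + y) = -63 + 3*t + 3*y)
I(T) = -4/T
D + I(h(-13, 30)) = 1870151 - 4/(-63 + 3*(-13) + 3*30) = 1870151 - 4/(-63 - 39 + 90) = 1870151 - 4/(-12) = 1870151 - 4*(-1/12) = 1870151 + 1/3 = 5610454/3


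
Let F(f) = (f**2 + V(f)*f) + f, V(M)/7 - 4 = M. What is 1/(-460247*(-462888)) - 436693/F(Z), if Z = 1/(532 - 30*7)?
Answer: -4823084454540274311343/995549066719128 ≈ -4.8446e+6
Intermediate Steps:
V(M) = 28 + 7*M
Z = 1/322 (Z = 1/(532 - 210) = 1/322 ≈ 0.0031056)
F(f) = f + f**2 + f*(28 + 7*f) (F(f) = (f**2 + (28 + 7*f)*f) + f = (f**2 + f*(28 + 7*f)) + f = f + f**2 + f*(28 + 7*f))
1/(-460247*(-462888)) - 436693/F(Z) = 1/(-460247*(-462888)) - 436693*322/(29 + 8*(1/322)) = -1/460247*(-1/462888) - 436693*322/(29 + 4/161) = 1/213042813336 - 436693/((1/322)*(4673/161)) = 1/213042813336 - 436693/4673/51842 = 1/213042813336 - 436693*51842/4673 = 1/213042813336 - 22639038506/4673 = -4823084454540274311343/995549066719128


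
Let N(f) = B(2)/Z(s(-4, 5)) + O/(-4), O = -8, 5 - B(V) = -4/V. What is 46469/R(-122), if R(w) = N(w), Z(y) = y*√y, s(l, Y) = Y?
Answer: 11617250/451 - 1626415*√5/451 ≈ 17695.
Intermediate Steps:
B(V) = 5 + 4/V (B(V) = 5 - (-4)/V = 5 + 4/V)
Z(y) = y^(3/2)
N(f) = 2 + 7*√5/25 (N(f) = (5 + 4/2)/(5^(3/2)) - 8/(-4) = (5 + 4*(½))/((5*√5)) - 8*(-¼) = (5 + 2)*(√5/25) + 2 = 7*(√5/25) + 2 = 7*√5/25 + 2 = 2 + 7*√5/25)
R(w) = 2 + 7*√5/25
46469/R(-122) = 46469/(2 + 7*√5/25)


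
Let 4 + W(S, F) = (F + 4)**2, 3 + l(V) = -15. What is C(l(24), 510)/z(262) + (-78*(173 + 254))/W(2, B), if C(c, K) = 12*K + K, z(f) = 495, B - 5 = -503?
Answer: 17793841/1342176 ≈ 13.257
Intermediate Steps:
B = -498 (B = 5 - 503 = -498)
l(V) = -18 (l(V) = -3 - 15 = -18)
C(c, K) = 13*K
W(S, F) = -4 + (4 + F)**2 (W(S, F) = -4 + (F + 4)**2 = -4 + (4 + F)**2)
C(l(24), 510)/z(262) + (-78*(173 + 254))/W(2, B) = (13*510)/495 + (-78*(173 + 254))/(-4 + (4 - 498)**2) = 6630*(1/495) + (-78*427)/(-4 + (-494)**2) = 442/33 - 33306/(-4 + 244036) = 442/33 - 33306/244032 = 442/33 - 33306*1/244032 = 442/33 - 5551/40672 = 17793841/1342176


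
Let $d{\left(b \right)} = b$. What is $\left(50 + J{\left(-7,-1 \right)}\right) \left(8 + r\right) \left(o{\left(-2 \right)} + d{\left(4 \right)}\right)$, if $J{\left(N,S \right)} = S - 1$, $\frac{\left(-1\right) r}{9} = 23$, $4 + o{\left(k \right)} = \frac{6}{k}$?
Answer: $28656$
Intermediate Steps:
$o{\left(k \right)} = -4 + \frac{6}{k}$
$r = -207$ ($r = \left(-9\right) 23 = -207$)
$J{\left(N,S \right)} = -1 + S$ ($J{\left(N,S \right)} = S - 1 = -1 + S$)
$\left(50 + J{\left(-7,-1 \right)}\right) \left(8 + r\right) \left(o{\left(-2 \right)} + d{\left(4 \right)}\right) = \left(50 - 2\right) \left(8 - 207\right) \left(\left(-4 + \frac{6}{-2}\right) + 4\right) = \left(50 - 2\right) \left(- 199 \left(\left(-4 + 6 \left(- \frac{1}{2}\right)\right) + 4\right)\right) = 48 \left(- 199 \left(\left(-4 - 3\right) + 4\right)\right) = 48 \left(- 199 \left(-7 + 4\right)\right) = 48 \left(\left(-199\right) \left(-3\right)\right) = 48 \cdot 597 = 28656$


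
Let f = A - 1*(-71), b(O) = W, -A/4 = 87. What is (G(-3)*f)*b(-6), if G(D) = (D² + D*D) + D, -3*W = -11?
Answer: -15235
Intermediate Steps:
A = -348 (A = -4*87 = -348)
W = 11/3 (W = -⅓*(-11) = 11/3 ≈ 3.6667)
b(O) = 11/3
G(D) = D + 2*D² (G(D) = (D² + D²) + D = 2*D² + D = D + 2*D²)
f = -277 (f = -348 - 1*(-71) = -348 + 71 = -277)
(G(-3)*f)*b(-6) = (-3*(1 + 2*(-3))*(-277))*(11/3) = (-3*(1 - 6)*(-277))*(11/3) = (-3*(-5)*(-277))*(11/3) = (15*(-277))*(11/3) = -4155*11/3 = -15235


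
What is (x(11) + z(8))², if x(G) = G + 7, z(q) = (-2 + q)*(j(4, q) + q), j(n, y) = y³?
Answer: 9847044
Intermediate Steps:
z(q) = (-2 + q)*(q + q³) (z(q) = (-2 + q)*(q³ + q) = (-2 + q)*(q + q³))
x(G) = 7 + G
(x(11) + z(8))² = ((7 + 11) + 8*(-2 + 8 + 8³ - 2*8²))² = (18 + 8*(-2 + 8 + 512 - 2*64))² = (18 + 8*(-2 + 8 + 512 - 128))² = (18 + 8*390)² = (18 + 3120)² = 3138² = 9847044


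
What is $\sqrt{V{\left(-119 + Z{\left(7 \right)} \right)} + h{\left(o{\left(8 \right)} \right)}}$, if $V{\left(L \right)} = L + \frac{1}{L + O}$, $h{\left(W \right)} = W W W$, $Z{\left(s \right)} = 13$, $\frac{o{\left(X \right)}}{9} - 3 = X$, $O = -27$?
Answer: $\frac{2 \sqrt{4290435961}}{133} \approx 984.98$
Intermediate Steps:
$o{\left(X \right)} = 27 + 9 X$
$h{\left(W \right)} = W^{3}$ ($h{\left(W \right)} = W^{2} W = W^{3}$)
$V{\left(L \right)} = L + \frac{1}{-27 + L}$ ($V{\left(L \right)} = L + \frac{1}{L - 27} = L + \frac{1}{-27 + L}$)
$\sqrt{V{\left(-119 + Z{\left(7 \right)} \right)} + h{\left(o{\left(8 \right)} \right)}} = \sqrt{\frac{1 + \left(-119 + 13\right)^{2} - 27 \left(-119 + 13\right)}{-27 + \left(-119 + 13\right)} + \left(27 + 9 \cdot 8\right)^{3}} = \sqrt{\frac{1 + \left(-106\right)^{2} - -2862}{-27 - 106} + \left(27 + 72\right)^{3}} = \sqrt{\frac{1 + 11236 + 2862}{-133} + 99^{3}} = \sqrt{\left(- \frac{1}{133}\right) 14099 + 970299} = \sqrt{- \frac{14099}{133} + 970299} = \sqrt{\frac{129035668}{133}} = \frac{2 \sqrt{4290435961}}{133}$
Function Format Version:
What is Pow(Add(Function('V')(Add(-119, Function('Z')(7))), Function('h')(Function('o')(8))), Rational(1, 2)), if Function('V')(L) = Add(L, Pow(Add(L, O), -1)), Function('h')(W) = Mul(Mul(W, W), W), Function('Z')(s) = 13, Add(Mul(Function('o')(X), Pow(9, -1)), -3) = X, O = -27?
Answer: Mul(Rational(2, 133), Pow(4290435961, Rational(1, 2))) ≈ 984.98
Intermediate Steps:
Function('o')(X) = Add(27, Mul(9, X))
Function('h')(W) = Pow(W, 3) (Function('h')(W) = Mul(Pow(W, 2), W) = Pow(W, 3))
Function('V')(L) = Add(L, Pow(Add(-27, L), -1)) (Function('V')(L) = Add(L, Pow(Add(L, -27), -1)) = Add(L, Pow(Add(-27, L), -1)))
Pow(Add(Function('V')(Add(-119, Function('Z')(7))), Function('h')(Function('o')(8))), Rational(1, 2)) = Pow(Add(Mul(Pow(Add(-27, Add(-119, 13)), -1), Add(1, Pow(Add(-119, 13), 2), Mul(-27, Add(-119, 13)))), Pow(Add(27, Mul(9, 8)), 3)), Rational(1, 2)) = Pow(Add(Mul(Pow(Add(-27, -106), -1), Add(1, Pow(-106, 2), Mul(-27, -106))), Pow(Add(27, 72), 3)), Rational(1, 2)) = Pow(Add(Mul(Pow(-133, -1), Add(1, 11236, 2862)), Pow(99, 3)), Rational(1, 2)) = Pow(Add(Mul(Rational(-1, 133), 14099), 970299), Rational(1, 2)) = Pow(Add(Rational(-14099, 133), 970299), Rational(1, 2)) = Pow(Rational(129035668, 133), Rational(1, 2)) = Mul(Rational(2, 133), Pow(4290435961, Rational(1, 2)))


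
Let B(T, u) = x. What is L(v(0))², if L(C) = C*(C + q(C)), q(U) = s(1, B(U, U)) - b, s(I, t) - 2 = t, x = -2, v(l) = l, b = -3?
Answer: 0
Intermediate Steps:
B(T, u) = -2
s(I, t) = 2 + t
q(U) = 3 (q(U) = (2 - 2) - 1*(-3) = 0 + 3 = 3)
L(C) = C*(3 + C) (L(C) = C*(C + 3) = C*(3 + C))
L(v(0))² = (0*(3 + 0))² = (0*3)² = 0² = 0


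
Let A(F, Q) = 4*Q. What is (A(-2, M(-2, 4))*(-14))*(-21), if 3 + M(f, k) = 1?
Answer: -2352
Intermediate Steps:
M(f, k) = -2 (M(f, k) = -3 + 1 = -2)
(A(-2, M(-2, 4))*(-14))*(-21) = ((4*(-2))*(-14))*(-21) = -8*(-14)*(-21) = 112*(-21) = -2352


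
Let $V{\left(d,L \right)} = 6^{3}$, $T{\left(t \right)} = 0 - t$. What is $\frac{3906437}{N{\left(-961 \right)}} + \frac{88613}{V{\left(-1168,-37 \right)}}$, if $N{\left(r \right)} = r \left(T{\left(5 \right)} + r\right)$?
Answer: $\frac{13850923705}{33419736} \approx 414.45$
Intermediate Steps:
$T{\left(t \right)} = - t$
$N{\left(r \right)} = r \left(-5 + r\right)$ ($N{\left(r \right)} = r \left(\left(-1\right) 5 + r\right) = r \left(-5 + r\right)$)
$V{\left(d,L \right)} = 216$
$\frac{3906437}{N{\left(-961 \right)}} + \frac{88613}{V{\left(-1168,-37 \right)}} = \frac{3906437}{\left(-961\right) \left(-5 - 961\right)} + \frac{88613}{216} = \frac{3906437}{\left(-961\right) \left(-966\right)} + 88613 \cdot \frac{1}{216} = \frac{3906437}{928326} + \frac{88613}{216} = \frac{13850923705}{33419736}$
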